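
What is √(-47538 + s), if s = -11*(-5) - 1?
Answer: 6*I*√1319 ≈ 217.91*I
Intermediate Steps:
s = 54 (s = 55 - 1 = 54)
√(-47538 + s) = √(-47538 + 54) = √(-47484) = 6*I*√1319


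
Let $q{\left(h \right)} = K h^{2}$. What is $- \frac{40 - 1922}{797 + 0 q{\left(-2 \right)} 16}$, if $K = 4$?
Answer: $\frac{1882}{797} \approx 2.3614$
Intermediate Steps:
$q{\left(h \right)} = 4 h^{2}$
$- \frac{40 - 1922}{797 + 0 q{\left(-2 \right)} 16} = - \frac{40 - 1922}{797 + 0 \cdot 4 \left(-2\right)^{2} \cdot 16} = - \frac{-1882}{797 + 0 \cdot 4 \cdot 4 \cdot 16} = - \frac{-1882}{797 + 0 \cdot 16 \cdot 16} = - \frac{-1882}{797 + 0 \cdot 16} = - \frac{-1882}{797 + 0} = - \frac{-1882}{797} = \left(-1\right) \left(- \frac{1882}{797}\right) = \frac{1882}{797}$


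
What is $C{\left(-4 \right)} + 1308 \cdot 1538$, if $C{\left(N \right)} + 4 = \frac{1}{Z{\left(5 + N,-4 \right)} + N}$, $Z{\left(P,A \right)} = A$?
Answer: $\frac{16093599}{8} \approx 2.0117 \cdot 10^{6}$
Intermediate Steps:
$C{\left(N \right)} = -4 + \frac{1}{-4 + N}$
$C{\left(-4 \right)} + 1308 \cdot 1538 = \frac{17 - -16}{-4 - 4} + 1308 \cdot 1538 = \frac{17 + 16}{-8} + 2011704 = \left(- \frac{1}{8}\right) 33 + 2011704 = - \frac{33}{8} + 2011704 = \frac{16093599}{8}$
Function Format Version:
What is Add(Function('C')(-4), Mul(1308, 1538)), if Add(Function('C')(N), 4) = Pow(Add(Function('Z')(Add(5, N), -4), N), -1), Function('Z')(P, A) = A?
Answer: Rational(16093599, 8) ≈ 2.0117e+6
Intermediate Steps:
Function('C')(N) = Add(-4, Pow(Add(-4, N), -1))
Add(Function('C')(-4), Mul(1308, 1538)) = Add(Mul(Pow(Add(-4, -4), -1), Add(17, Mul(-4, -4))), Mul(1308, 1538)) = Add(Mul(Pow(-8, -1), Add(17, 16)), 2011704) = Add(Mul(Rational(-1, 8), 33), 2011704) = Add(Rational(-33, 8), 2011704) = Rational(16093599, 8)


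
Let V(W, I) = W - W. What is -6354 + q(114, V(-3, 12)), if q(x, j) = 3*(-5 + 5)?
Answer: -6354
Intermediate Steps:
V(W, I) = 0
q(x, j) = 0 (q(x, j) = 3*0 = 0)
-6354 + q(114, V(-3, 12)) = -6354 + 0 = -6354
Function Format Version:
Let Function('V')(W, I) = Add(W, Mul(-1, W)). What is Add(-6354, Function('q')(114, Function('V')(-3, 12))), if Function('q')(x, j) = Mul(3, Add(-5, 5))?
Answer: -6354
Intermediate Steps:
Function('V')(W, I) = 0
Function('q')(x, j) = 0 (Function('q')(x, j) = Mul(3, 0) = 0)
Add(-6354, Function('q')(114, Function('V')(-3, 12))) = Add(-6354, 0) = -6354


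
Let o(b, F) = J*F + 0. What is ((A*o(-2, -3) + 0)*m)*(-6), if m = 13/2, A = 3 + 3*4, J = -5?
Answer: -8775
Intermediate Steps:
o(b, F) = -5*F (o(b, F) = -5*F + 0 = -5*F)
A = 15 (A = 3 + 12 = 15)
m = 13/2 (m = 13*(½) = 13/2 ≈ 6.5000)
((A*o(-2, -3) + 0)*m)*(-6) = ((15*(-5*(-3)) + 0)*(13/2))*(-6) = ((15*15 + 0)*(13/2))*(-6) = ((225 + 0)*(13/2))*(-6) = (225*(13/2))*(-6) = (2925/2)*(-6) = -8775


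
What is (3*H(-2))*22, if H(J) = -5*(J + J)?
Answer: 1320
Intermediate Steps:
H(J) = -10*J
(3*H(-2))*22 = (3*(-10*(-2)))*22 = (3*20)*22 = 60*22 = 1320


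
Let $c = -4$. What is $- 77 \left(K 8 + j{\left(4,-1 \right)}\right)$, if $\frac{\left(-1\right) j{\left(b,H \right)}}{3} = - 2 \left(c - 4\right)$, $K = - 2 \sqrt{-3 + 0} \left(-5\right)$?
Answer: $3696 - 6160 i \sqrt{3} \approx 3696.0 - 10669.0 i$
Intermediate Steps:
$K = 10 i \sqrt{3}$ ($K = - 2 \sqrt{-3} \left(-5\right) = - 2 i \sqrt{3} \left(-5\right) = 10 i \sqrt{3} \approx 17.32 i$)
$j{\left(b,H \right)} = -48$ ($j{\left(b,H \right)} = - 3 \left(- 2 \left(-4 - 4\right)\right) = - 3 \left(\left(-2\right) \left(-8\right)\right) = \left(-3\right) 16 = -48$)
$- 77 \left(K 8 + j{\left(4,-1 \right)}\right) = - 77 \left(10 i \sqrt{3} \cdot 8 - 48\right) = - 77 \left(80 i \sqrt{3} - 48\right) = - 77 \left(-48 + 80 i \sqrt{3}\right) = 3696 - 6160 i \sqrt{3}$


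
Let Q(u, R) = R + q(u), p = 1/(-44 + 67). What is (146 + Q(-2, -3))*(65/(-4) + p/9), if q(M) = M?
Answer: -632197/276 ≈ -2290.6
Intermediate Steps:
p = 1/23 ≈ 0.043478
Q(u, R) = R + u
(146 + Q(-2, -3))*(65/(-4) + p/9) = (146 + (-3 - 2))*(65/(-4) + (1/23)/9) = (146 - 5)*(65*(-¼) + (1/23)*(⅑)) = 141*(-65/4 + 1/207) = 141*(-13451/828) = -632197/276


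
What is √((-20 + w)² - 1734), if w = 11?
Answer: I*√1653 ≈ 40.657*I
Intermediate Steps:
√((-20 + w)² - 1734) = √((-20 + 11)² - 1734) = √((-9)² - 1734) = √(81 - 1734) = √(-1653) = I*√1653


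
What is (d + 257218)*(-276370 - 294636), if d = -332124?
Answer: 42771775436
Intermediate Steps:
(d + 257218)*(-276370 - 294636) = (-332124 + 257218)*(-276370 - 294636) = -74906*(-571006) = 42771775436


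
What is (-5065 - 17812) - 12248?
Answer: -35125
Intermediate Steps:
(-5065 - 17812) - 12248 = -22877 - 12248 = -35125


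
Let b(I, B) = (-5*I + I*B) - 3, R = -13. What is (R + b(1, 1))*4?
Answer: -80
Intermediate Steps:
b(I, B) = -3 - 5*I + B*I (b(I, B) = (-5*I + B*I) - 3 = -3 - 5*I + B*I)
(R + b(1, 1))*4 = (-13 + (-3 - 5*1 + 1*1))*4 = (-13 + (-3 - 5 + 1))*4 = (-13 - 7)*4 = -20*4 = -80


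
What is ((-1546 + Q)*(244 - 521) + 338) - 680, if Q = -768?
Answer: 640636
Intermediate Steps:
((-1546 + Q)*(244 - 521) + 338) - 680 = ((-1546 - 768)*(244 - 521) + 338) - 680 = (-2314*(-277) + 338) - 680 = (640978 + 338) - 680 = 641316 - 680 = 640636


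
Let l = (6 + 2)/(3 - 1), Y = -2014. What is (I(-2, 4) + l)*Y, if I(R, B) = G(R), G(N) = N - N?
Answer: -8056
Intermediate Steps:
G(N) = 0
I(R, B) = 0
l = 4 (l = 8/2 = 8*(½) = 4)
(I(-2, 4) + l)*Y = (0 + 4)*(-2014) = 4*(-2014) = -8056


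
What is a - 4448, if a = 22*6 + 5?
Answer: -4311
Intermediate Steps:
a = 137 (a = 132 + 5 = 137)
a - 4448 = 137 - 4448 = -4311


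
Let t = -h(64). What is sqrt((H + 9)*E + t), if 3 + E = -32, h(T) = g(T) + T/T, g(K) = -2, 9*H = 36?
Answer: I*sqrt(454) ≈ 21.307*I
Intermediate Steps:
H = 4 (H = (1/9)*36 = 4)
h(T) = -1 (h(T) = -2 + T/T = -2 + 1 = -1)
E = -35 (E = -3 - 32 = -35)
t = 1 (t = -1*(-1) = 1)
sqrt((H + 9)*E + t) = sqrt((4 + 9)*(-35) + 1) = sqrt(13*(-35) + 1) = sqrt(-455 + 1) = sqrt(-454) = I*sqrt(454)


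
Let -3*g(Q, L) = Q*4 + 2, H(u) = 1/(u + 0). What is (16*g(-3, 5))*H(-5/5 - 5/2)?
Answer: -320/21 ≈ -15.238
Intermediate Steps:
H(u) = 1/u
g(Q, L) = -2/3 - 4*Q/3 (g(Q, L) = -(Q*4 + 2)/3 = -(4*Q + 2)/3 = -(2 + 4*Q)/3 = -2/3 - 4*Q/3)
(16*g(-3, 5))*H(-5/5 - 5/2) = (16*(-2/3 - 4/3*(-3)))/(-5/5 - 5/2) = (16*(-2/3 + 4))/(-5*1/5 - 5*1/2) = (16*(10/3))/(-1 - 5/2) = 160/(3*(-7/2)) = (160/3)*(-2/7) = -320/21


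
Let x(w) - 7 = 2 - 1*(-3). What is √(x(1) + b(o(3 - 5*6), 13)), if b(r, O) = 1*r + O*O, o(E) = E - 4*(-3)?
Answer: √166 ≈ 12.884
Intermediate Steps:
x(w) = 12 (x(w) = 7 + (2 - 1*(-3)) = 7 + (2 + 3) = 7 + 5 = 12)
o(E) = 12 + E (o(E) = E + 12 = 12 + E)
b(r, O) = r + O²
√(x(1) + b(o(3 - 5*6), 13)) = √(12 + ((12 + (3 - 5*6)) + 13²)) = √(12 + ((12 + (3 - 30)) + 169)) = √(12 + ((12 - 27) + 169)) = √(12 + (-15 + 169)) = √(12 + 154) = √166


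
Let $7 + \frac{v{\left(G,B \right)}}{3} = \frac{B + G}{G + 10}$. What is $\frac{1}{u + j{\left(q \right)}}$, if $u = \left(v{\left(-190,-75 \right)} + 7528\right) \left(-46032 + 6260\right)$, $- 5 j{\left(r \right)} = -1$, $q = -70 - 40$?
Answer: $- \frac{15}{4481160952} \approx -3.3473 \cdot 10^{-9}$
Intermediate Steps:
$v{\left(G,B \right)} = -21 + \frac{3 \left(B + G\right)}{10 + G}$ ($v{\left(G,B \right)} = -21 + 3 \frac{B + G}{G + 10} = -21 + 3 \frac{B + G}{10 + G} = -21 + \frac{3 \left(B + G\right)}{10 + G}$)
$q = -110$
$j{\left(r \right)} = \frac{1}{5}$ ($j{\left(r \right)} = \left(- \frac{1}{5}\right) \left(-1\right) = \frac{1}{5}$)
$u = - \frac{896232191}{3}$ ($u = \left(\frac{3 \left(-70 - 75 - -1140\right)}{10 - 190} + 7528\right) \left(-46032 + 6260\right) = \left(\frac{3 \left(-70 - 75 + 1140\right)}{-180} + 7528\right) \left(-39772\right) = \left(3 \left(- \frac{1}{180}\right) 995 + 7528\right) \left(-39772\right) = \left(- \frac{199}{12} + 7528\right) \left(-39772\right) = \frac{90137}{12} \left(-39772\right) = - \frac{896232191}{3} \approx -2.9874 \cdot 10^{8}$)
$\frac{1}{u + j{\left(q \right)}} = \frac{1}{- \frac{896232191}{3} + \frac{1}{5}} = \frac{1}{- \frac{4481160952}{15}} = - \frac{15}{4481160952}$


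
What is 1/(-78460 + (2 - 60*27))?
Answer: -1/80078 ≈ -1.2488e-5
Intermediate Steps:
1/(-78460 + (2 - 60*27)) = 1/(-78460 + (2 - 1620)) = 1/(-78460 - 1618) = 1/(-80078) = -1/80078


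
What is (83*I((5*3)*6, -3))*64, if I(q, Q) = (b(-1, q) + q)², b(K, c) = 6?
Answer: 48955392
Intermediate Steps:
I(q, Q) = (6 + q)²
(83*I((5*3)*6, -3))*64 = (83*(6 + (5*3)*6)²)*64 = (83*(6 + 15*6)²)*64 = (83*(6 + 90)²)*64 = (83*96²)*64 = (83*9216)*64 = 764928*64 = 48955392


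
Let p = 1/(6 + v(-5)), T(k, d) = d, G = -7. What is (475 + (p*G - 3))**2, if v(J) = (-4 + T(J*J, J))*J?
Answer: 579124225/2601 ≈ 2.2265e+5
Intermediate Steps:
v(J) = J*(-4 + J) (v(J) = (-4 + J)*J = J*(-4 + J))
p = 1/51 (p = 1/(6 - 5*(-4 - 5)) = 1/(6 - 5*(-9)) = 1/(6 + 45) = 1/51 ≈ 0.019608)
(475 + (p*G - 3))**2 = (475 + ((1/51)*(-7) - 3))**2 = (475 + (-7/51 - 3))**2 = (475 - 160/51)**2 = (24065/51)**2 = 579124225/2601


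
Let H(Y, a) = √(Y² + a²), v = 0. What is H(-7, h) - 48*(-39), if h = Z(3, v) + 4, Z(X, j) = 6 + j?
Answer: 1872 + √149 ≈ 1884.2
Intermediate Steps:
h = 10 (h = (6 + 0) + 4 = 6 + 4 = 10)
H(-7, h) - 48*(-39) = √((-7)² + 10²) - 48*(-39) = √(49 + 100) + 1872 = √149 + 1872 = 1872 + √149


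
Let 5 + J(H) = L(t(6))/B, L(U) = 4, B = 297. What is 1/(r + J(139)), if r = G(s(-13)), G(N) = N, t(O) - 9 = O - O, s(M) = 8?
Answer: 297/895 ≈ 0.33184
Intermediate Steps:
t(O) = 9 (t(O) = 9 + (O - O) = 9 + 0 = 9)
J(H) = -1481/297 (J(H) = -5 + 4/297 = -1481/297)
r = 8
1/(r + J(139)) = 1/(8 - 1481/297) = 1/(895/297) = 297/895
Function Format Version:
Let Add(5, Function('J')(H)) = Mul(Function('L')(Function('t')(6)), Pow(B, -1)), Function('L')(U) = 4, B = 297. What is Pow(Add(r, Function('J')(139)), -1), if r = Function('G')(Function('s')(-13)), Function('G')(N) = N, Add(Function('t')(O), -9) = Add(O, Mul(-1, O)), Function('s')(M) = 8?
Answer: Rational(297, 895) ≈ 0.33184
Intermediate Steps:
Function('t')(O) = 9 (Function('t')(O) = Add(9, Add(O, Mul(-1, O))) = Add(9, 0) = 9)
Function('J')(H) = Rational(-1481, 297) (Function('J')(H) = Add(-5, Mul(4, Pow(297, -1))) = Add(-5, Mul(4, Rational(1, 297))) = Add(-5, Rational(4, 297)) = Rational(-1481, 297))
r = 8
Pow(Add(r, Function('J')(139)), -1) = Pow(Add(8, Rational(-1481, 297)), -1) = Pow(Rational(895, 297), -1) = Rational(297, 895)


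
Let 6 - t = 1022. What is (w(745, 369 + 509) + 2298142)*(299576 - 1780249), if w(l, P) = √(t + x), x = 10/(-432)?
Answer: -3402796809566 - 1480673*I*√1316766/36 ≈ -3.4028e+12 - 4.7197e+7*I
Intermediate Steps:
x = -5/216 (x = 10*(-1/432) = -5/216 ≈ -0.023148)
t = -1016 (t = 6 - 1*1022 = 6 - 1022 = -1016)
w(l, P) = I*√1316766/36 (w(l, P) = √(-1016 - 5/216) = √(-219461/216) = I*√1316766/36)
(w(745, 369 + 509) + 2298142)*(299576 - 1780249) = (I*√1316766/36 + 2298142)*(299576 - 1780249) = (2298142 + I*√1316766/36)*(-1480673) = -3402796809566 - 1480673*I*√1316766/36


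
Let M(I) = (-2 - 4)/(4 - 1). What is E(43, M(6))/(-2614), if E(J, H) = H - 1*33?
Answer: 35/2614 ≈ 0.013389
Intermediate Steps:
M(I) = -2 (M(I) = -6/3 = -6*⅓ = -2)
E(J, H) = -33 + H (E(J, H) = H - 33 = -33 + H)
E(43, M(6))/(-2614) = (-33 - 2)/(-2614) = -35*(-1/2614) = 35/2614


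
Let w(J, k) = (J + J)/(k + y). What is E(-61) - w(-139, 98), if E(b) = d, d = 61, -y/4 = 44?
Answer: 2240/39 ≈ 57.436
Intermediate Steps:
y = -176 (y = -4*44 = -176)
w(J, k) = 2*J/(-176 + k) (w(J, k) = (J + J)/(k - 176) = (2*J)/(-176 + k) = 2*J/(-176 + k))
E(b) = 61
E(-61) - w(-139, 98) = 61 - 2*(-139)/(-176 + 98) = 61 - 2*(-139)/(-78) = 61 - 2*(-139)*(-1)/78 = 61 - 1*139/39 = 61 - 139/39 = 2240/39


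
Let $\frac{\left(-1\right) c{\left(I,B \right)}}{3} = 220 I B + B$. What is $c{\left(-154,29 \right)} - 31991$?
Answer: $2915482$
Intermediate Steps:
$c{\left(I,B \right)} = - 3 B - 660 B I$ ($c{\left(I,B \right)} = - 3 \left(220 I B + B\right) = - 3 \left(220 B I + B\right) = - 3 \left(B + 220 B I\right) = - 3 B - 660 B I$)
$c{\left(-154,29 \right)} - 31991 = \left(-3\right) 29 \left(1 + 220 \left(-154\right)\right) - 31991 = \left(-3\right) 29 \left(1 - 33880\right) - 31991 = \left(-3\right) 29 \left(-33879\right) - 31991 = 2947473 - 31991 = 2915482$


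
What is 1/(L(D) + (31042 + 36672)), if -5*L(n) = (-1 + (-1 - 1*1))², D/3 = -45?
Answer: 5/338561 ≈ 1.4768e-5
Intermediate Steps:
D = -135 (D = 3*(-45) = -135)
L(n) = -9/5 (L(n) = -(-1 + (-1 - 1*1))²/5 = -(-1 + (-1 - 1))²/5 = -(-1 - 2)²/5 = -⅕*(-3)² = -⅕*9 = -9/5)
1/(L(D) + (31042 + 36672)) = 1/(-9/5 + (31042 + 36672)) = 1/(-9/5 + 67714) = 1/(338561/5) = 5/338561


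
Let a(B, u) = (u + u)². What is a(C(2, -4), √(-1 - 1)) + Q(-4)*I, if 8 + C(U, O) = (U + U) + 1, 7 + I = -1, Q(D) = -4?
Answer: 24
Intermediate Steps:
I = -8 (I = -7 - 1 = -8)
C(U, O) = -7 + 2*U (C(U, O) = -8 + ((U + U) + 1) = -8 + (2*U + 1) = -8 + (1 + 2*U) = -7 + 2*U)
a(B, u) = 4*u² (a(B, u) = (2*u)² = 4*u²)
a(C(2, -4), √(-1 - 1)) + Q(-4)*I = 4*(√(-1 - 1))² - 4*(-8) = 4*(√(-2))² + 32 = 4*(I*√2)² + 32 = 4*(-2) + 32 = -8 + 32 = 24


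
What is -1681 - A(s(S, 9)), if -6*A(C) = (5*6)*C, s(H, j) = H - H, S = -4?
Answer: -1681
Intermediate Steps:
s(H, j) = 0
A(C) = -5*C (A(C) = -5*6*C/6 = -5*C)
-1681 - A(s(S, 9)) = -1681 - (-5)*0 = -1681 - 1*0 = -1681 + 0 = -1681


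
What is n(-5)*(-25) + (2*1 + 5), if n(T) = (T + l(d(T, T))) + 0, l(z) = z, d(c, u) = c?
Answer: 257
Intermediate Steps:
n(T) = 2*T (n(T) = (T + T) + 0 = 2*T + 0 = 2*T)
n(-5)*(-25) + (2*1 + 5) = (2*(-5))*(-25) + (2*1 + 5) = -10*(-25) + (2 + 5) = 250 + 7 = 257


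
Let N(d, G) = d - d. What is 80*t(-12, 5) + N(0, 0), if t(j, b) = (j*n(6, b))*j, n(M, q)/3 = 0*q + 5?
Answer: 172800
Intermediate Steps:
n(M, q) = 15 (n(M, q) = 3*(0*q + 5) = 3*(0 + 5) = 3*5 = 15)
t(j, b) = 15*j² (t(j, b) = (j*15)*j = (15*j)*j = 15*j²)
N(d, G) = 0
80*t(-12, 5) + N(0, 0) = 80*(15*(-12)²) + 0 = 80*(15*144) + 0 = 80*2160 + 0 = 172800 + 0 = 172800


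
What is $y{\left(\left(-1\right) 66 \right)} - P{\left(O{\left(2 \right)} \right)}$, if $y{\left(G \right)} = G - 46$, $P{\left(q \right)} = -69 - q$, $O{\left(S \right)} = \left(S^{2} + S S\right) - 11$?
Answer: $-46$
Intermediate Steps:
$O{\left(S \right)} = -11 + 2 S^{2}$ ($O{\left(S \right)} = \left(S^{2} + S^{2}\right) - 11 = 2 S^{2} - 11 = -11 + 2 S^{2}$)
$y{\left(G \right)} = -46 + G$
$y{\left(\left(-1\right) 66 \right)} - P{\left(O{\left(2 \right)} \right)} = \left(-46 - 66\right) - \left(-69 - \left(-11 + 2 \cdot 2^{2}\right)\right) = \left(-46 - 66\right) - \left(-69 - \left(-11 + 2 \cdot 4\right)\right) = -112 - \left(-69 - \left(-11 + 8\right)\right) = -112 - \left(-69 - -3\right) = -112 - \left(-69 + 3\right) = -112 - -66 = -112 + 66 = -46$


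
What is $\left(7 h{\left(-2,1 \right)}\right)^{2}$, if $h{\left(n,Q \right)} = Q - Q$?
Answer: $0$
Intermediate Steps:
$h{\left(n,Q \right)} = 0$
$\left(7 h{\left(-2,1 \right)}\right)^{2} = \left(7 \cdot 0\right)^{2} = 0^{2} = 0$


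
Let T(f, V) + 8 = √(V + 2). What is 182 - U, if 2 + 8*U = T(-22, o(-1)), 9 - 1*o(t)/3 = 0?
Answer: 733/4 - √29/8 ≈ 182.58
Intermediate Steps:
o(t) = 27 (o(t) = 27 - 3*0 = 27 + 0 = 27)
T(f, V) = -8 + √(2 + V) (T(f, V) = -8 + √(V + 2) = -8 + √(2 + V))
U = -5/4 + √29/8 (U = -¼ + (-8 + √(2 + 27))/8 = -¼ + (-8 + √29)/8 = -¼ + (-1 + √29/8) = -5/4 + √29/8 ≈ -0.57685)
182 - U = 182 - (-5/4 + √29/8) = 182 + (5/4 - √29/8) = 733/4 - √29/8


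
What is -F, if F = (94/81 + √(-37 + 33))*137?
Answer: -12878/81 - 274*I ≈ -158.99 - 274.0*I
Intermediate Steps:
F = 12878/81 + 274*I (F = (94*(1/81) + √(-4))*137 = (94/81 + 2*I)*137 = 12878/81 + 274*I ≈ 158.99 + 274.0*I)
-F = -(12878/81 + 274*I) = -12878/81 - 274*I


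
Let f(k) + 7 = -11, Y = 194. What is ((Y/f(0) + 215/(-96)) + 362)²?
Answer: 10101657049/82944 ≈ 1.2179e+5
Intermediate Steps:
f(k) = -18 (f(k) = -7 - 11 = -18)
((Y/f(0) + 215/(-96)) + 362)² = ((194/(-18) + 215/(-96)) + 362)² = ((194*(-1/18) + 215*(-1/96)) + 362)² = ((-97/9 - 215/96) + 362)² = (-3749/288 + 362)² = (100507/288)² = 10101657049/82944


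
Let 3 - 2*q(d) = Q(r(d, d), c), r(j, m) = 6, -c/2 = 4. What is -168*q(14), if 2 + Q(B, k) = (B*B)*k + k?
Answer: -25284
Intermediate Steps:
c = -8 (c = -2*4 = -8)
Q(B, k) = -2 + k + k*B² (Q(B, k) = -2 + ((B*B)*k + k) = -2 + (B²*k + k) = -2 + (k*B² + k) = -2 + (k + k*B²) = -2 + k + k*B²)
q(d) = 301/2 (q(d) = 3/2 - (-2 - 8 - 8*6²)/2 = 3/2 - (-2 - 8 - 8*36)/2 = 3/2 - (-2 - 8 - 288)/2 = 3/2 - ½*(-298) = 3/2 + 149 = 301/2)
-168*q(14) = -168*301/2 = -25284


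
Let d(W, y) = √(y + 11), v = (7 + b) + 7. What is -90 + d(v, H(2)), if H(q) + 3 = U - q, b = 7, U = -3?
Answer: -90 + √3 ≈ -88.268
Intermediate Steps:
v = 21 (v = (7 + 7) + 7 = 14 + 7 = 21)
H(q) = -6 - q (H(q) = -3 + (-3 - q) = -6 - q)
d(W, y) = √(11 + y)
-90 + d(v, H(2)) = -90 + √(11 + (-6 - 1*2)) = -90 + √(11 + (-6 - 2)) = -90 + √(11 - 8) = -90 + √3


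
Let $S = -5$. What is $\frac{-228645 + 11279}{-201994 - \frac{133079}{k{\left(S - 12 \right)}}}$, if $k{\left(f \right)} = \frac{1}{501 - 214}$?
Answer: $\frac{217366}{38395667} \approx 0.0056612$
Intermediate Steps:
$k{\left(f \right)} = \frac{1}{287}$
$\frac{-228645 + 11279}{-201994 - \frac{133079}{k{\left(S - 12 \right)}}} = \frac{-228645 + 11279}{-201994 - 133079 \frac{1}{\frac{1}{287}}} = - \frac{217366}{-201994 - 38193673} = - \frac{217366}{-38395667} = \left(-217366\right) \left(- \frac{1}{38395667}\right) = \frac{217366}{38395667}$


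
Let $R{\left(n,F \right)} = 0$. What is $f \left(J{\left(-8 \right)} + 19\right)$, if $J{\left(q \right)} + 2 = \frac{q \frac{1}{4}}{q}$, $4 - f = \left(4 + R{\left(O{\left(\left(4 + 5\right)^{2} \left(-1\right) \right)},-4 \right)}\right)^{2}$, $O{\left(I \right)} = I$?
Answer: $-207$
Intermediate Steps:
$f = -12$ ($f = 4 - \left(4 + 0\right)^{2} = 4 - 4^{2} = 4 - 16 = -12$)
$J{\left(q \right)} = - \frac{7}{4}$ ($J{\left(q \right)} = -2 + \frac{q \frac{1}{4}}{q} = -2 + \frac{\frac{1}{4} q}{q} = -2 + \frac{1}{4} = - \frac{7}{4}$)
$f \left(J{\left(-8 \right)} + 19\right) = - 12 \left(- \frac{7}{4} + 19\right) = \left(-12\right) \frac{69}{4} = -207$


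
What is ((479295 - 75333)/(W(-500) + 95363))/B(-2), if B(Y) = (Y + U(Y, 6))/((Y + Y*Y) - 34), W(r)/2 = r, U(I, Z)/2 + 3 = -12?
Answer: 403962/94363 ≈ 4.2809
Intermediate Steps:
U(I, Z) = -30 (U(I, Z) = -6 + 2*(-12) = -6 - 24 = -30)
W(r) = 2*r
B(Y) = (-30 + Y)/(-34 + Y + Y²) (B(Y) = (Y - 30)/((Y + Y*Y) - 34) = (-30 + Y)/((Y + Y²) - 34) = (-30 + Y)/(-34 + Y + Y²))
((479295 - 75333)/(W(-500) + 95363))/B(-2) = ((479295 - 75333)/(2*(-500) + 95363))/(((-30 - 2)/(-34 - 2 + (-2)²))) = (403962/(-1000 + 95363))/((-32/(-34 - 2 + 4))) = (403962/94363)/((-32/(-32))) = (403962*(1/94363))/((-1/32*(-32))) = (403962/94363)/1 = (403962/94363)*1 = 403962/94363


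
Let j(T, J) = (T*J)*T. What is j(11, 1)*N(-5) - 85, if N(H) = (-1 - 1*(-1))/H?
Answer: -85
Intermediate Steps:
j(T, J) = J*T² (j(T, J) = (J*T)*T = J*T²)
N(H) = 0 (N(H) = (-1 + 1)/H = 0/H = 0)
j(11, 1)*N(-5) - 85 = (1*11²)*0 - 85 = (1*121)*0 - 85 = 121*0 - 85 = 0 - 85 = -85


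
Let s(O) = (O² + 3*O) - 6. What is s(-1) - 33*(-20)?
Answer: 652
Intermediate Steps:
s(O) = -6 + O² + 3*O
s(-1) - 33*(-20) = (-6 + (-1)² + 3*(-1)) - 33*(-20) = (-6 + 1 - 3) + 660 = -8 + 660 = 652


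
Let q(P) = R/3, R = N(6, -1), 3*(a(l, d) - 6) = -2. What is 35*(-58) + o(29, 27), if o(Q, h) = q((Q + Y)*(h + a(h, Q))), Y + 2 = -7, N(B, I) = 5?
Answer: -6085/3 ≈ -2028.3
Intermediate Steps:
a(l, d) = 16/3 (a(l, d) = 6 + (⅓)*(-2) = 6 - ⅔ = 16/3)
R = 5
Y = -9 (Y = -2 - 7 = -9)
q(P) = 5/3
o(Q, h) = 5/3
35*(-58) + o(29, 27) = 35*(-58) + 5/3 = -2030 + 5/3 = -6085/3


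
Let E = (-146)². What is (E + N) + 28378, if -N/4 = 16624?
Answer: -16802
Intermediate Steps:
N = -66496 (N = -4*16624 = -66496)
E = 21316
(E + N) + 28378 = (21316 - 66496) + 28378 = -45180 + 28378 = -16802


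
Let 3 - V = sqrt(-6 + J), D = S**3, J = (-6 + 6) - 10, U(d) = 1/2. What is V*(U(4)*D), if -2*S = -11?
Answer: 3993/16 - 1331*I/4 ≈ 249.56 - 332.75*I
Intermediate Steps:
U(d) = 1/2
S = 11/2 (S = -1/2*(-11) = 11/2 ≈ 5.5000)
J = -10 (J = 0 - 10 = -10)
D = 1331/8 (D = (11/2)**3 = 1331/8 ≈ 166.38)
V = 3 - 4*I (V = 3 - sqrt(-6 - 10) = 3 - sqrt(-16) = 3 - 4*I ≈ 3.0 - 4.0*I)
V*(U(4)*D) = (3 - 4*I)*((1/2)*(1331/8)) = (3 - 4*I)*(1331/16) = 3993/16 - 1331*I/4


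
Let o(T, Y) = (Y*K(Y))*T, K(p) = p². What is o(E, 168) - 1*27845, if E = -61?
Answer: -289267397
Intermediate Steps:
o(T, Y) = T*Y³ (o(T, Y) = (Y*Y²)*T = Y³*T = T*Y³)
o(E, 168) - 1*27845 = -61*168³ - 1*27845 = -61*4741632 - 27845 = -289239552 - 27845 = -289267397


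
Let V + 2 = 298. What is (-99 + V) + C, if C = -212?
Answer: -15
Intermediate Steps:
V = 296 (V = -2 + 298 = 296)
(-99 + V) + C = (-99 + 296) - 212 = 197 - 212 = -15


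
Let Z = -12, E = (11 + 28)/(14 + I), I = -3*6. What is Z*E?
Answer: 117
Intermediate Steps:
I = -18
E = -39/4 (E = (11 + 28)/(14 - 18) = 39/(-4) = 39*(-¼) = -39/4 ≈ -9.7500)
Z*E = -12*(-39/4) = 117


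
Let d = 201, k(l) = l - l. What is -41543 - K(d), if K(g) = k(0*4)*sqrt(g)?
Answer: -41543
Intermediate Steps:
k(l) = 0
K(g) = 0 (K(g) = 0*sqrt(g) = 0)
-41543 - K(d) = -41543 - 1*0 = -41543 + 0 = -41543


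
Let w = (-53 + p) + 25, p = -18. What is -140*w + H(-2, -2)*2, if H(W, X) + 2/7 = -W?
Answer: 45104/7 ≈ 6443.4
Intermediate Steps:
H(W, X) = -2/7 - W
w = -46 (w = (-53 - 18) + 25 = -71 + 25 = -46)
-140*w + H(-2, -2)*2 = -140*(-46) + (-2/7 - 1*(-2))*2 = 6440 + (-2/7 + 2)*2 = 6440 + (12/7)*2 = 6440 + 24/7 = 45104/7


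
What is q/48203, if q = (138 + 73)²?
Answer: 44521/48203 ≈ 0.92361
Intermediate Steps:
q = 44521 (q = 211² = 44521)
q/48203 = 44521/48203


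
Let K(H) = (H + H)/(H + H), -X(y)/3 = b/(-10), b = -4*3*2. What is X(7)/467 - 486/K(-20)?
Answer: -1134846/2335 ≈ -486.02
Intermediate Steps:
b = -24 (b = -12*2 = -24)
X(y) = -36/5 (X(y) = -(-72)/(-10) = -(-72)*(-1)/10 = -3*12/5 = -36/5)
K(H) = 1 (K(H) = (2*H)/((2*H)) = (2*H)*(1/(2*H)) = 1)
X(7)/467 - 486/K(-20) = -36/5/467 - 486/1 = -36/5*1/467 - 486*1 = -36/2335 - 486 = -1134846/2335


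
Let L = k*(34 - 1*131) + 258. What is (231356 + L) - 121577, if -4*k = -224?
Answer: 104605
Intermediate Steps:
k = 56 (k = -¼*(-224) = 56)
L = -5174 (L = 56*(34 - 1*131) + 258 = 56*(34 - 131) + 258 = 56*(-97) + 258 = -5432 + 258 = -5174)
(231356 + L) - 121577 = (231356 - 5174) - 121577 = 226182 - 121577 = 104605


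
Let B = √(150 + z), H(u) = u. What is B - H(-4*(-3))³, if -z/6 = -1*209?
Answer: -1728 + 6*√39 ≈ -1690.5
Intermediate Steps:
z = 1254 (z = -(-6)*209 = -6*(-209) = 1254)
B = 6*√39 (B = √(150 + 1254) = √1404 = 6*√39 ≈ 37.470)
B - H(-4*(-3))³ = 6*√39 - (-4*(-3))³ = 6*√39 - 1*12³ = 6*√39 - 1*1728 = 6*√39 - 1728 = -1728 + 6*√39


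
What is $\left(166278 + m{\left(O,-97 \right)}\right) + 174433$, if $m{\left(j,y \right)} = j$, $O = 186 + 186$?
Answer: $341083$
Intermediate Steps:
$O = 372$
$\left(166278 + m{\left(O,-97 \right)}\right) + 174433 = \left(166278 + 372\right) + 174433 = 166650 + 174433 = 341083$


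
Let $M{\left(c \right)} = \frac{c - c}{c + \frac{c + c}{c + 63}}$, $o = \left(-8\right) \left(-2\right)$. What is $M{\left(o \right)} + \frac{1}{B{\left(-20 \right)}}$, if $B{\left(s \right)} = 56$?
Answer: $\frac{1}{56} \approx 0.017857$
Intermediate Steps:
$o = 16$
$M{\left(c \right)} = 0$ ($M{\left(c \right)} = \frac{0}{c + \frac{2 c}{63 + c}} = 0$)
$M{\left(o \right)} + \frac{1}{B{\left(-20 \right)}} = 0 + \frac{1}{56} = \frac{1}{56}$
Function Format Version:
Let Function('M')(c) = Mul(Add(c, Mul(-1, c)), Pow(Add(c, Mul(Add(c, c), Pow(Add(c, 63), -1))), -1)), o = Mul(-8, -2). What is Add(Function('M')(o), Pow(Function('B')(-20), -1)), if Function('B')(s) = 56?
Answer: Rational(1, 56) ≈ 0.017857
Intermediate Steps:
o = 16
Function('M')(c) = 0 (Function('M')(c) = Mul(0, Pow(Add(c, Mul(Mul(2, c), Pow(Add(63, c), -1))), -1)) = Mul(0, Pow(Add(c, Mul(2, c, Pow(Add(63, c), -1))), -1)) = 0)
Add(Function('M')(o), Pow(Function('B')(-20), -1)) = Add(0, Pow(56, -1)) = Add(0, Rational(1, 56)) = Rational(1, 56)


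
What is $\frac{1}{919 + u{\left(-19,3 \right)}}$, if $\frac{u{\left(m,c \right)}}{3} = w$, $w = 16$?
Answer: $\frac{1}{967} \approx 0.0010341$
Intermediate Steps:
$u{\left(m,c \right)} = 48$ ($u{\left(m,c \right)} = 3 \cdot 16 = 48$)
$\frac{1}{919 + u{\left(-19,3 \right)}} = \frac{1}{919 + 48} = \frac{1}{967}$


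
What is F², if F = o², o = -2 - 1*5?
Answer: 2401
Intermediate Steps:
o = -7 (o = -2 - 5 = -7)
F = 49 (F = (-7)² = 49)
F² = 49² = 2401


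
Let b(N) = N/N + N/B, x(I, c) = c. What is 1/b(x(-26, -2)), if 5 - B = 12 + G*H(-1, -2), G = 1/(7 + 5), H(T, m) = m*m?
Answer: 11/14 ≈ 0.78571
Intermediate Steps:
H(T, m) = m²
G = 1/12 ≈ 0.083333
B = -22/3 (B = 5 - (12 + (1/12)*(-2)²) = 5 - (12 + (1/12)*4) = 5 - (12 + ⅓) = 5 - 1*37/3 = 5 - 37/3 = -22/3 ≈ -7.3333)
b(N) = 1 - 3*N/22 (b(N) = N/N + N/(-22/3) = 1 + N*(-3/22) = 1 - 3*N/22)
1/b(x(-26, -2)) = 1/(1 - 3/22*(-2)) = 1/(1 + 3/11) = 1/(14/11) = 11/14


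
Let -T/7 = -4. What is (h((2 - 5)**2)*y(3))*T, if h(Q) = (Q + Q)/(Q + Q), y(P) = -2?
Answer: -56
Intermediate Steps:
T = 28 (T = -7*(-4) = 28)
h(Q) = 1 (h(Q) = (2*Q)/((2*Q)) = (2*Q)*(1/(2*Q)) = 1)
(h((2 - 5)**2)*y(3))*T = (1*(-2))*28 = -2*28 = -56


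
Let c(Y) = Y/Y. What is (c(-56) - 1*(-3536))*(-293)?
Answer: -1036341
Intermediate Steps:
c(Y) = 1
(c(-56) - 1*(-3536))*(-293) = (1 - 1*(-3536))*(-293) = (1 + 3536)*(-293) = 3537*(-293) = -1036341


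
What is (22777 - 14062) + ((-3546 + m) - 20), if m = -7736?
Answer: -2587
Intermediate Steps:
(22777 - 14062) + ((-3546 + m) - 20) = (22777 - 14062) + ((-3546 - 7736) - 20) = 8715 + (-11282 - 20) = 8715 - 11302 = -2587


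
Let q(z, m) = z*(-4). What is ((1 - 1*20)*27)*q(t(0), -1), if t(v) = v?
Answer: 0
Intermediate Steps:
q(z, m) = -4*z
((1 - 1*20)*27)*q(t(0), -1) = ((1 - 1*20)*27)*(-4*0) = ((1 - 20)*27)*0 = -19*27*0 = -513*0 = 0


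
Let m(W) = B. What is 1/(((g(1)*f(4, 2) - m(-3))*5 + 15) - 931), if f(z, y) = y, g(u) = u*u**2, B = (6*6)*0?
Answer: -1/906 ≈ -0.0011038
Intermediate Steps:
B = 0 (B = 36*0 = 0)
g(u) = u**3
m(W) = 0
1/(((g(1)*f(4, 2) - m(-3))*5 + 15) - 931) = 1/(((1**3*2 - 1*0)*5 + 15) - 931) = 1/(((1*2 + 0)*5 + 15) - 931) = 1/(((2 + 0)*5 + 15) - 931) = 1/((2*5 + 15) - 931) = 1/((10 + 15) - 931) = 1/(25 - 931) = 1/(-906) = -1/906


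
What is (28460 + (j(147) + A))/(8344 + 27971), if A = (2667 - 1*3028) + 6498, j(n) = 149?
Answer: 11582/12105 ≈ 0.95679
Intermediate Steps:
A = 6137 (A = (2667 - 3028) + 6498 = -361 + 6498 = 6137)
(28460 + (j(147) + A))/(8344 + 27971) = (28460 + (149 + 6137))/(8344 + 27971) = (28460 + 6286)/36315 = 34746*(1/36315) = 11582/12105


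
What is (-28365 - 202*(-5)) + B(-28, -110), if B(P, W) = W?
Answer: -27465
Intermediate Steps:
(-28365 - 202*(-5)) + B(-28, -110) = (-28365 - 202*(-5)) - 110 = (-28365 + 1010) - 110 = -27355 - 110 = -27465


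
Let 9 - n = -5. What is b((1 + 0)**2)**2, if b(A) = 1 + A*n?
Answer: 225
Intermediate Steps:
n = 14 (n = 9 - 1*(-5) = 9 + 5 = 14)
b(A) = 1 + 14*A (b(A) = 1 + A*14 = 1 + 14*A)
b((1 + 0)**2)**2 = (1 + 14*(1 + 0)**2)**2 = (1 + 14*1**2)**2 = (1 + 14*1)**2 = (1 + 14)**2 = 15**2 = 225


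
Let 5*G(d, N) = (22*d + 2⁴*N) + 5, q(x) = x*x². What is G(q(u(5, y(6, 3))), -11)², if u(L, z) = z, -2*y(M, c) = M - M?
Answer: 29241/25 ≈ 1169.6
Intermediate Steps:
y(M, c) = 0 (y(M, c) = -(M - M)/2 = -½*0 = 0)
q(x) = x³
G(d, N) = 1 + 16*N/5 + 22*d/5 (G(d, N) = ((22*d + 2⁴*N) + 5)/5 = ((22*d + 16*N) + 5)/5 = ((16*N + 22*d) + 5)/5 = (5 + 16*N + 22*d)/5 = 1 + 16*N/5 + 22*d/5)
G(q(u(5, y(6, 3))), -11)² = (1 + (16/5)*(-11) + (22/5)*0³)² = (1 - 176/5 + (22/5)*0)² = (1 - 176/5 + 0)² = (-171/5)² = 29241/25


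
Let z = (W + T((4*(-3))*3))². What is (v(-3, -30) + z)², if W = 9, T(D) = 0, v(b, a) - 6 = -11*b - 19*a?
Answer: 476100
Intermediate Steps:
v(b, a) = 6 - 19*a - 11*b (v(b, a) = 6 + (-11*b - 19*a) = 6 + (-19*a - 11*b) = 6 - 19*a - 11*b)
z = 81 (z = (9 + 0)² = 9² = 81)
(v(-3, -30) + z)² = ((6 - 19*(-30) - 11*(-3)) + 81)² = ((6 + 570 + 33) + 81)² = (609 + 81)² = 690² = 476100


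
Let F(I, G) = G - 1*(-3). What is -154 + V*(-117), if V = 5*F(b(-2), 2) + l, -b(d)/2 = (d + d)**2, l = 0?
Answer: -3079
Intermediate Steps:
b(d) = -8*d**2 (b(d) = -2*(d + d)**2 = -2*4*d**2 = -8*d**2)
F(I, G) = 3 + G (F(I, G) = G + 3 = 3 + G)
V = 25 (V = 5*(3 + 2) + 0 = 5*5 + 0 = 25 + 0 = 25)
-154 + V*(-117) = -154 + 25*(-117) = -154 - 2925 = -3079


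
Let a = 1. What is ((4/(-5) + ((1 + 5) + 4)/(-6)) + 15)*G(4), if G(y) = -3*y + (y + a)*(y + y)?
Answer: 5264/15 ≈ 350.93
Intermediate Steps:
G(y) = -3*y + 2*y*(1 + y) (G(y) = -3*y + (y + 1)*(y + y) = -3*y + (1 + y)*(2*y) = -3*y + 2*y*(1 + y))
((4/(-5) + ((1 + 5) + 4)/(-6)) + 15)*G(4) = ((4/(-5) + ((1 + 5) + 4)/(-6)) + 15)*(4*(-1 + 2*4)) = ((4*(-⅕) + (6 + 4)*(-⅙)) + 15)*(4*(-1 + 8)) = ((-⅘ + 10*(-⅙)) + 15)*(4*7) = ((-⅘ - 5/3) + 15)*28 = (-37/15 + 15)*28 = (188/15)*28 = 5264/15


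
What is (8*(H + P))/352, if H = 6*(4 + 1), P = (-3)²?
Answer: 39/44 ≈ 0.88636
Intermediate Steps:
P = 9
H = 30 (H = 6*5 = 30)
(8*(H + P))/352 = (8*(30 + 9))/352 = (8*39)*(1/352) = 312*(1/352) = 39/44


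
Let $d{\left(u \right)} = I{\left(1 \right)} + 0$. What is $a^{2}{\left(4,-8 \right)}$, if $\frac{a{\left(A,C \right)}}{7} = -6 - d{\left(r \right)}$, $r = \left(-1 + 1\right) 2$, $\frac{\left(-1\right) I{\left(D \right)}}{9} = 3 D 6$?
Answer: $1192464$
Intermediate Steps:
$I{\left(D \right)} = - 162 D$ ($I{\left(D \right)} = - 9 \cdot 3 D 6 = - 9 \cdot 18 D = - 162 D$)
$r = 0$ ($r = 0 \cdot 2 = 0$)
$d{\left(u \right)} = -162$ ($d{\left(u \right)} = \left(-162\right) 1 + 0 = -162 + 0 = -162$)
$a{\left(A,C \right)} = 1092$ ($a{\left(A,C \right)} = 7 \left(-6 - -162\right) = 7 \left(-6 + 162\right) = 7 \cdot 156 = 1092$)
$a^{2}{\left(4,-8 \right)} = 1092^{2} = 1192464$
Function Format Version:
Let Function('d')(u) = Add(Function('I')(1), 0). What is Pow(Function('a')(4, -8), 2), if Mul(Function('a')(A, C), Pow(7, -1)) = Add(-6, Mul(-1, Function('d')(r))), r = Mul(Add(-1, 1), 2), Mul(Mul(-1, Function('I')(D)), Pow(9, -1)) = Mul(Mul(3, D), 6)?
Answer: 1192464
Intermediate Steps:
Function('I')(D) = Mul(-162, D) (Function('I')(D) = Mul(-9, Mul(Mul(3, D), 6)) = Mul(-9, Mul(18, D)) = Mul(-162, D))
r = 0 (r = Mul(0, 2) = 0)
Function('d')(u) = -162 (Function('d')(u) = Add(Mul(-162, 1), 0) = Add(-162, 0) = -162)
Function('a')(A, C) = 1092 (Function('a')(A, C) = Mul(7, Add(-6, Mul(-1, -162))) = Mul(7, Add(-6, 162)) = Mul(7, 156) = 1092)
Pow(Function('a')(4, -8), 2) = Pow(1092, 2) = 1192464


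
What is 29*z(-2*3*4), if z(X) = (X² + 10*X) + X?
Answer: 9048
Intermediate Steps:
z(X) = X² + 11*X
29*z(-2*3*4) = 29*((-2*3*4)*(11 - 2*3*4)) = 29*((-6*4)*(11 - 6*4)) = 29*(-24*(11 - 24)) = 29*(-24*(-13)) = 29*312 = 9048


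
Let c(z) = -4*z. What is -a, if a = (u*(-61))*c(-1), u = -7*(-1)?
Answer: 1708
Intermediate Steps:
u = 7
a = -1708 (a = (7*(-61))*(-4*(-1)) = -427*4 = -1708)
-a = -1*(-1708) = 1708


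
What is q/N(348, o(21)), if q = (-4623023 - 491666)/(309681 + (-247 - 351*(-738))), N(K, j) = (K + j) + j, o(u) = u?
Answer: -5114689/221704080 ≈ -0.023070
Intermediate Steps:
N(K, j) = K + 2*j
q = -5114689/568472 (q = -5114689/(309681 + (-247 + 259038)) = -5114689/(309681 + 258791) = -5114689/568472 ≈ -8.9973)
q/N(348, o(21)) = -5114689/(568472*(348 + 2*21)) = -5114689/(568472*(348 + 42)) = -5114689/568472/390 = -5114689/568472*1/390 = -5114689/221704080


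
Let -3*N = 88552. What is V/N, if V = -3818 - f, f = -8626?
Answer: -1803/11069 ≈ -0.16289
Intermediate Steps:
N = -88552/3 (N = -1/3*88552 = -88552/3 ≈ -29517.)
V = 4808 (V = -3818 - 1*(-8626) = -3818 + 8626 = 4808)
V/N = 4808/(-88552/3) = 4808*(-3/88552) = -1803/11069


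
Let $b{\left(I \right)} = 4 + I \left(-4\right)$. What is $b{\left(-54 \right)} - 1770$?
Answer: $-1550$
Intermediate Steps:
$b{\left(I \right)} = 4 - 4 I$
$b{\left(-54 \right)} - 1770 = \left(4 - -216\right) - 1770 = \left(4 + 216\right) - 1770 = 220 - 1770 = -1550$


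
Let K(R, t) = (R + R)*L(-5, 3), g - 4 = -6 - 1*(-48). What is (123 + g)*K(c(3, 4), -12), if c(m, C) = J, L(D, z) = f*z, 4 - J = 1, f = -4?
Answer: -12168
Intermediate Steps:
J = 3 (J = 4 - 1*1 = 4 - 1 = 3)
L(D, z) = -4*z
c(m, C) = 3
g = 46 (g = 4 + (-6 - 1*(-48)) = 4 + (-6 + 48) = 4 + 42 = 46)
K(R, t) = -24*R (K(R, t) = (R + R)*(-4*3) = (2*R)*(-12) = -24*R)
(123 + g)*K(c(3, 4), -12) = (123 + 46)*(-24*3) = 169*(-72) = -12168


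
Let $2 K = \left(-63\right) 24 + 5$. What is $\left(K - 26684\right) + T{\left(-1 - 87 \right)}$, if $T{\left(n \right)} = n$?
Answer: $- \frac{55051}{2} \approx -27526.0$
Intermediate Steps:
$K = - \frac{1507}{2}$ ($K = \frac{\left(-63\right) 24 + 5}{2} = \frac{-1512 + 5}{2} = \frac{1}{2} \left(-1507\right) = - \frac{1507}{2} \approx -753.5$)
$\left(K - 26684\right) + T{\left(-1 - 87 \right)} = \left(- \frac{1507}{2} - 26684\right) - 88 = - \frac{54875}{2} - 88 = - \frac{55051}{2}$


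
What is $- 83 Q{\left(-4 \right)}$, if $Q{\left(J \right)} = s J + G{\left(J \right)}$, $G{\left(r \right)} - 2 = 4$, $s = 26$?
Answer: $8134$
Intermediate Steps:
$G{\left(r \right)} = 6$ ($G{\left(r \right)} = 2 + 4 = 6$)
$Q{\left(J \right)} = 6 + 26 J$ ($Q{\left(J \right)} = 26 J + 6 = 6 + 26 J$)
$- 83 Q{\left(-4 \right)} = - 83 \left(6 + 26 \left(-4\right)\right) = - 83 \left(6 - 104\right) = \left(-83\right) \left(-98\right) = 8134$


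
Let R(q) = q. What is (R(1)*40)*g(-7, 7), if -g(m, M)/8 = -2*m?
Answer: -4480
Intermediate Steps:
g(m, M) = 16*m (g(m, M) = -(-16)*m = 16*m)
(R(1)*40)*g(-7, 7) = (1*40)*(16*(-7)) = 40*(-112) = -4480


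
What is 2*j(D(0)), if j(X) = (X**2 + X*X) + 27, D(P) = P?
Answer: 54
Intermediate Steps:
j(X) = 27 + 2*X**2 (j(X) = (X**2 + X**2) + 27 = 2*X**2 + 27 = 27 + 2*X**2)
2*j(D(0)) = 2*(27 + 2*0**2) = 2*(27 + 2*0) = 2*(27 + 0) = 2*27 = 54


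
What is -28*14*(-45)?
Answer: 17640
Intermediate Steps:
-28*14*(-45) = -392*(-45) = 17640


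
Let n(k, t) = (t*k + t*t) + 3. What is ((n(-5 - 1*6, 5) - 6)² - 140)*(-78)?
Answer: -74022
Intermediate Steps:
n(k, t) = 3 + t² + k*t (n(k, t) = (k*t + t²) + 3 = (t² + k*t) + 3 = 3 + t² + k*t)
((n(-5 - 1*6, 5) - 6)² - 140)*(-78) = (((3 + 5² + (-5 - 1*6)*5) - 6)² - 140)*(-78) = (((3 + 25 + (-5 - 6)*5) - 6)² - 140)*(-78) = (((3 + 25 - 11*5) - 6)² - 140)*(-78) = (((3 + 25 - 55) - 6)² - 140)*(-78) = ((-27 - 6)² - 140)*(-78) = ((-33)² - 140)*(-78) = (1089 - 140)*(-78) = 949*(-78) = -74022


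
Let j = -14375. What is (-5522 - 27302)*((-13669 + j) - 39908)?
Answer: 2230456448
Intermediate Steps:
(-5522 - 27302)*((-13669 + j) - 39908) = (-5522 - 27302)*((-13669 - 14375) - 39908) = -32824*(-28044 - 39908) = -32824*(-67952) = 2230456448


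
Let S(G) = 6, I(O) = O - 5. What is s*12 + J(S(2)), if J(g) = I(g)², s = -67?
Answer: -803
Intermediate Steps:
I(O) = -5 + O
J(g) = (-5 + g)²
s*12 + J(S(2)) = -67*12 + (-5 + 6)² = -804 + 1² = -804 + 1 = -803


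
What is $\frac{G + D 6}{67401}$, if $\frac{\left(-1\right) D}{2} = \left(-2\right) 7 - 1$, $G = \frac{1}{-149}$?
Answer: $\frac{26819}{10042749} \approx 0.0026705$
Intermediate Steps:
$G = - \frac{1}{149} \approx -0.0067114$
$D = 30$ ($D = - 2 \left(\left(-2\right) 7 - 1\right) = - 2 \left(-14 - 1\right) = \left(-2\right) \left(-15\right) = 30$)
$\frac{G + D 6}{67401} = \frac{- \frac{1}{149} + 30 \cdot 6}{67401} = \left(- \frac{1}{149} + 180\right) \frac{1}{67401} = \frac{26819}{149} \cdot \frac{1}{67401} = \frac{26819}{10042749}$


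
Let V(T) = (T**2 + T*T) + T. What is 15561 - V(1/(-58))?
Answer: 13086815/841 ≈ 15561.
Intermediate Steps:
V(T) = T + 2*T**2 (V(T) = (T**2 + T**2) + T = 2*T**2 + T = T + 2*T**2)
15561 - V(1/(-58)) = 15561 - (1 + 2/(-58))/(-58) = 15561 - (-1)*(1 + 2*(-1/58))/58 = 15561 - (-1)*(1 - 1/29)/58 = 15561 - (-1)*28/(58*29) = 15561 - 1*(-14/841) = 15561 + 14/841 = 13086815/841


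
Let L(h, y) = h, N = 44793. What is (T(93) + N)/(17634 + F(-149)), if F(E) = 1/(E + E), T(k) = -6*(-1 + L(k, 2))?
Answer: 13183818/5254931 ≈ 2.5088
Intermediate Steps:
T(k) = 6 - 6*k (T(k) = -6*(-1 + k) = 6 - 6*k)
F(E) = 1/(2*E)
(T(93) + N)/(17634 + F(-149)) = ((6 - 6*93) + 44793)/(17634 + (½)/(-149)) = ((6 - 558) + 44793)/(17634 + (½)*(-1/149)) = (-552 + 44793)/(17634 - 1/298) = 44241/(5254931/298) = 44241*(298/5254931) = 13183818/5254931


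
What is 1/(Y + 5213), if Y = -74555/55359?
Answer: 55359/288511912 ≈ 0.00019188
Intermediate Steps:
Y = -74555/55359 (Y = -74555*1/55359 = -74555/55359 ≈ -1.3468)
1/(Y + 5213) = 1/(-74555/55359 + 5213) = 1/(288511912/55359) = 55359/288511912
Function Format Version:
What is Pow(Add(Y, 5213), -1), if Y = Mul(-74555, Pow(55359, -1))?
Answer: Rational(55359, 288511912) ≈ 0.00019188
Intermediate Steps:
Y = Rational(-74555, 55359) (Y = Mul(-74555, Rational(1, 55359)) = Rational(-74555, 55359) ≈ -1.3468)
Pow(Add(Y, 5213), -1) = Pow(Add(Rational(-74555, 55359), 5213), -1) = Pow(Rational(288511912, 55359), -1) = Rational(55359, 288511912)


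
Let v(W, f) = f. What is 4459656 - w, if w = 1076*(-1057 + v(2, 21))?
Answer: 5574392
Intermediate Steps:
w = -1114736 (w = 1076*(-1057 + 21) = 1076*(-1036) = -1114736)
4459656 - w = 4459656 - 1*(-1114736) = 4459656 + 1114736 = 5574392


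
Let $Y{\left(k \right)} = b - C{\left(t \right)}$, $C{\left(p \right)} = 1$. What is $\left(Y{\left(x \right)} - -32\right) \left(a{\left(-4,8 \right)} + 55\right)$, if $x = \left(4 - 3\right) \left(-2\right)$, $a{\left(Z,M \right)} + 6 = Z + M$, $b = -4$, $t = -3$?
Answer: $1431$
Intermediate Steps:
$a{\left(Z,M \right)} = -6 + M + Z$ ($a{\left(Z,M \right)} = -6 + \left(Z + M\right) = -6 + \left(M + Z\right) = -6 + M + Z$)
$x = -2$ ($x = 1 \left(-2\right) = -2$)
$Y{\left(k \right)} = -5$ ($Y{\left(k \right)} = -4 - 1 = -5$)
$\left(Y{\left(x \right)} - -32\right) \left(a{\left(-4,8 \right)} + 55\right) = \left(-5 - -32\right) \left(\left(-6 + 8 - 4\right) + 55\right) = \left(-5 + 32\right) \left(-2 + 55\right) = 27 \cdot 53 = 1431$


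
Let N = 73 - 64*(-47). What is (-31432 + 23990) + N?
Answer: -4361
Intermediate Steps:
N = 3081 (N = 73 + 3008 = 3081)
(-31432 + 23990) + N = (-31432 + 23990) + 3081 = -7442 + 3081 = -4361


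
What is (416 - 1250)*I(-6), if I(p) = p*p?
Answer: -30024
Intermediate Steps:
I(p) = p**2
(416 - 1250)*I(-6) = (416 - 1250)*(-6)**2 = -834*36 = -30024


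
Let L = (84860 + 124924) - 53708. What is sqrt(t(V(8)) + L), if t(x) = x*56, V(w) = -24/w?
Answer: 2*sqrt(38977) ≈ 394.85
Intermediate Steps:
t(x) = 56*x
L = 156076 (L = 209784 - 53708 = 156076)
sqrt(t(V(8)) + L) = sqrt(56*(-24/8) + 156076) = sqrt(56*(-24*1/8) + 156076) = sqrt(56*(-3) + 156076) = sqrt(-168 + 156076) = sqrt(155908) = 2*sqrt(38977)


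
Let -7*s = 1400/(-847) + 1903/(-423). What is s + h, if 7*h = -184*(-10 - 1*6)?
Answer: 150997615/358281 ≈ 421.45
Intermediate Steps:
s = 314863/358281 (s = -(1400/(-847) + 1903/(-423))/7 = -(1400*(-1/847) + 1903*(-1/423))/7 = -(-200/121 - 1903/423)/7 = -1/7*(-314863/51183) = 314863/358281 ≈ 0.87882)
h = 2944/7 (h = (-184*(-10 - 1*6))/7 = (-184*(-10 - 6))/7 = (-184*(-16))/7 = (1/7)*2944 = 2944/7 ≈ 420.57)
s + h = 314863/358281 + 2944/7 = 150997615/358281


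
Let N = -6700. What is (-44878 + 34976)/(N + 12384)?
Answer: -4951/2842 ≈ -1.7421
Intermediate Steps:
(-44878 + 34976)/(N + 12384) = (-44878 + 34976)/(-6700 + 12384) = -9902/5684 = -9902*1/5684 = -4951/2842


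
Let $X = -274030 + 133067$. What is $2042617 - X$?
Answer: $2183580$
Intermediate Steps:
$X = -140963$
$2042617 - X = 2042617 - -140963 = 2042617 + 140963 = 2183580$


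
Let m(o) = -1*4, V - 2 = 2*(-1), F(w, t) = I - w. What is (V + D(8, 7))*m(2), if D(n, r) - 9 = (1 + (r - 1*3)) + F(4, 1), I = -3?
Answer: -28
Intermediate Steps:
F(w, t) = -3 - w
D(n, r) = r (D(n, r) = 9 + ((1 + (r - 1*3)) + (-3 - 1*4)) = 9 + ((1 + (r - 3)) + (-3 - 4)) = 9 + ((1 + (-3 + r)) - 7) = 9 + ((-2 + r) - 7) = 9 + (-9 + r) = r)
V = 0 (V = 2 + 2*(-1) = 2 - 2 = 0)
m(o) = -4
(V + D(8, 7))*m(2) = (0 + 7)*(-4) = 7*(-4) = -28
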